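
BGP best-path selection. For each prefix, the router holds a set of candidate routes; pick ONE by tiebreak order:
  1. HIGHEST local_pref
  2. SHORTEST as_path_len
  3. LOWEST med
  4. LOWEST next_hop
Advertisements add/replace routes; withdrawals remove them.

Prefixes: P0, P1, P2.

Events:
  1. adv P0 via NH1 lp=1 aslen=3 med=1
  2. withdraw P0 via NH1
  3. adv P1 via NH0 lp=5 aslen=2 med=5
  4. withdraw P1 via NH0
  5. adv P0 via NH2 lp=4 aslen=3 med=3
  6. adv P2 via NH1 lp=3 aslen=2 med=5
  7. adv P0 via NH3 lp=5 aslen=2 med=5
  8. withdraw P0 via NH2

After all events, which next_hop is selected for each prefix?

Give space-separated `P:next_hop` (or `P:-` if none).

Answer: P0:NH3 P1:- P2:NH1

Derivation:
Op 1: best P0=NH1 P1=- P2=-
Op 2: best P0=- P1=- P2=-
Op 3: best P0=- P1=NH0 P2=-
Op 4: best P0=- P1=- P2=-
Op 5: best P0=NH2 P1=- P2=-
Op 6: best P0=NH2 P1=- P2=NH1
Op 7: best P0=NH3 P1=- P2=NH1
Op 8: best P0=NH3 P1=- P2=NH1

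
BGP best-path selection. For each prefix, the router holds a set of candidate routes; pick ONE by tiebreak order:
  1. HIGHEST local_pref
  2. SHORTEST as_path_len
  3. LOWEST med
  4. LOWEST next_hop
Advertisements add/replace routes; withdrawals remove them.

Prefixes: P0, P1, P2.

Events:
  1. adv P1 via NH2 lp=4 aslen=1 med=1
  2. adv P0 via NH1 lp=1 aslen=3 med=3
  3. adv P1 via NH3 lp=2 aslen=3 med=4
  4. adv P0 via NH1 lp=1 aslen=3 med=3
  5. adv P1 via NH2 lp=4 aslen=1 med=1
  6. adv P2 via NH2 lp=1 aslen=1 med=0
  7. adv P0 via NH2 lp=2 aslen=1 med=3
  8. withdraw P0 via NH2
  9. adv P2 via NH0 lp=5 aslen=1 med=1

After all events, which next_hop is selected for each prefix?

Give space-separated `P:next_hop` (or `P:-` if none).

Answer: P0:NH1 P1:NH2 P2:NH0

Derivation:
Op 1: best P0=- P1=NH2 P2=-
Op 2: best P0=NH1 P1=NH2 P2=-
Op 3: best P0=NH1 P1=NH2 P2=-
Op 4: best P0=NH1 P1=NH2 P2=-
Op 5: best P0=NH1 P1=NH2 P2=-
Op 6: best P0=NH1 P1=NH2 P2=NH2
Op 7: best P0=NH2 P1=NH2 P2=NH2
Op 8: best P0=NH1 P1=NH2 P2=NH2
Op 9: best P0=NH1 P1=NH2 P2=NH0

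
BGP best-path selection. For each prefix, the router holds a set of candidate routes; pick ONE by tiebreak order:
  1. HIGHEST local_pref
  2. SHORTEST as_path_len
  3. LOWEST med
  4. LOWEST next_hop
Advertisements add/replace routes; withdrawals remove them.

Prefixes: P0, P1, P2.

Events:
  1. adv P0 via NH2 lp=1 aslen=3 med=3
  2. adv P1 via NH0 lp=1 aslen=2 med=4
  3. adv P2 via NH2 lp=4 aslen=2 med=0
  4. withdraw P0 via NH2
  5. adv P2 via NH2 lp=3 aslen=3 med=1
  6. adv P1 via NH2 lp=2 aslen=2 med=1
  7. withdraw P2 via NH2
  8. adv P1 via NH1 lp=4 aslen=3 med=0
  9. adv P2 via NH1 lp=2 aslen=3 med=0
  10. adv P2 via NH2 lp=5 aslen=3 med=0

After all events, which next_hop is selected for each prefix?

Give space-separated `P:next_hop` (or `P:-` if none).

Op 1: best P0=NH2 P1=- P2=-
Op 2: best P0=NH2 P1=NH0 P2=-
Op 3: best P0=NH2 P1=NH0 P2=NH2
Op 4: best P0=- P1=NH0 P2=NH2
Op 5: best P0=- P1=NH0 P2=NH2
Op 6: best P0=- P1=NH2 P2=NH2
Op 7: best P0=- P1=NH2 P2=-
Op 8: best P0=- P1=NH1 P2=-
Op 9: best P0=- P1=NH1 P2=NH1
Op 10: best P0=- P1=NH1 P2=NH2

Answer: P0:- P1:NH1 P2:NH2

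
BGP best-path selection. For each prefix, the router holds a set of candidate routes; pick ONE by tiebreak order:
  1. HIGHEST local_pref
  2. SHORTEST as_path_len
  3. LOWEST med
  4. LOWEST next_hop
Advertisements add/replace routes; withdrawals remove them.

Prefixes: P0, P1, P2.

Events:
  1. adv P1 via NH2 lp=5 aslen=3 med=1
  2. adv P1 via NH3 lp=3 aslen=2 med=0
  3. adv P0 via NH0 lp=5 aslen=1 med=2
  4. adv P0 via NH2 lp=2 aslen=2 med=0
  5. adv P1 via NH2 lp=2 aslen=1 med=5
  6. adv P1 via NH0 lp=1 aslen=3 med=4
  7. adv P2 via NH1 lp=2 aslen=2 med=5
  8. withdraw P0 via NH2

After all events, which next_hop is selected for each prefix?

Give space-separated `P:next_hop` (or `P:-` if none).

Answer: P0:NH0 P1:NH3 P2:NH1

Derivation:
Op 1: best P0=- P1=NH2 P2=-
Op 2: best P0=- P1=NH2 P2=-
Op 3: best P0=NH0 P1=NH2 P2=-
Op 4: best P0=NH0 P1=NH2 P2=-
Op 5: best P0=NH0 P1=NH3 P2=-
Op 6: best P0=NH0 P1=NH3 P2=-
Op 7: best P0=NH0 P1=NH3 P2=NH1
Op 8: best P0=NH0 P1=NH3 P2=NH1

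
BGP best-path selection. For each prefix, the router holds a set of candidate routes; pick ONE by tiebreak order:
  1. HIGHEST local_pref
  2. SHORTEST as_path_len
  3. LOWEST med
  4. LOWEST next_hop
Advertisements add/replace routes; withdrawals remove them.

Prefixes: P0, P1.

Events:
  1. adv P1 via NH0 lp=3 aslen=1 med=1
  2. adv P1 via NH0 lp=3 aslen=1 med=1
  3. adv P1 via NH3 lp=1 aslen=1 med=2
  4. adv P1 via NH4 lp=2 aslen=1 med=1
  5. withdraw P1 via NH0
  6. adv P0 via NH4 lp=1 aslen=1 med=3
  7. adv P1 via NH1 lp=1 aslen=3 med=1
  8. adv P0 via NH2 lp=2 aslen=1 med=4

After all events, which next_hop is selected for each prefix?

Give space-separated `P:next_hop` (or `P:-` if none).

Answer: P0:NH2 P1:NH4

Derivation:
Op 1: best P0=- P1=NH0
Op 2: best P0=- P1=NH0
Op 3: best P0=- P1=NH0
Op 4: best P0=- P1=NH0
Op 5: best P0=- P1=NH4
Op 6: best P0=NH4 P1=NH4
Op 7: best P0=NH4 P1=NH4
Op 8: best P0=NH2 P1=NH4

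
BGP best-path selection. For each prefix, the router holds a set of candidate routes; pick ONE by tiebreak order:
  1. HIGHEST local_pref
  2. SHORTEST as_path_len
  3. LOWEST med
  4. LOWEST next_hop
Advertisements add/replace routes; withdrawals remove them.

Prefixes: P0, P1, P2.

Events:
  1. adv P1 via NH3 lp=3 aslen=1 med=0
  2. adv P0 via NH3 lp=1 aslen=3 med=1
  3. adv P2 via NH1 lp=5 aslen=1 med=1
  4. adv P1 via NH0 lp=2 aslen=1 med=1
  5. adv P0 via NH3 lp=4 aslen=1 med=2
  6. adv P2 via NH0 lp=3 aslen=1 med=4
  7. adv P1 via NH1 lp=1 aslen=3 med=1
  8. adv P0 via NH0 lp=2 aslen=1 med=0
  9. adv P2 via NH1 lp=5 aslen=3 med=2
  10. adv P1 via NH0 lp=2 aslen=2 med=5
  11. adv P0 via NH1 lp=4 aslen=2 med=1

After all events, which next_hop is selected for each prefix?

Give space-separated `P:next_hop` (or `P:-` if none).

Op 1: best P0=- P1=NH3 P2=-
Op 2: best P0=NH3 P1=NH3 P2=-
Op 3: best P0=NH3 P1=NH3 P2=NH1
Op 4: best P0=NH3 P1=NH3 P2=NH1
Op 5: best P0=NH3 P1=NH3 P2=NH1
Op 6: best P0=NH3 P1=NH3 P2=NH1
Op 7: best P0=NH3 P1=NH3 P2=NH1
Op 8: best P0=NH3 P1=NH3 P2=NH1
Op 9: best P0=NH3 P1=NH3 P2=NH1
Op 10: best P0=NH3 P1=NH3 P2=NH1
Op 11: best P0=NH3 P1=NH3 P2=NH1

Answer: P0:NH3 P1:NH3 P2:NH1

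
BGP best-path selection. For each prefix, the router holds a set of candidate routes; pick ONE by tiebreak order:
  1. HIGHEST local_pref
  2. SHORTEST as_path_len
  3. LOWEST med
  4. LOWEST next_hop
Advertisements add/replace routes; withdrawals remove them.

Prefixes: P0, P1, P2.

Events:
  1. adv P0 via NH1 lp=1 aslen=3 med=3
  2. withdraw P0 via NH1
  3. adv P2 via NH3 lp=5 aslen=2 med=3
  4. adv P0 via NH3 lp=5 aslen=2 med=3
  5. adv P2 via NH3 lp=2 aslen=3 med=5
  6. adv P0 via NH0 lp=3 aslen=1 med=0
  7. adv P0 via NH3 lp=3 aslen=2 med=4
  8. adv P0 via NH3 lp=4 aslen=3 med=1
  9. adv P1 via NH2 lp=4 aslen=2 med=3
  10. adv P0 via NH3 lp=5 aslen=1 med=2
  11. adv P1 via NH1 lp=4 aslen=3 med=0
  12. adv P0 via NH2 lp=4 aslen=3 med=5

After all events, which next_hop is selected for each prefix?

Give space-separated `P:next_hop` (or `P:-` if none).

Op 1: best P0=NH1 P1=- P2=-
Op 2: best P0=- P1=- P2=-
Op 3: best P0=- P1=- P2=NH3
Op 4: best P0=NH3 P1=- P2=NH3
Op 5: best P0=NH3 P1=- P2=NH3
Op 6: best P0=NH3 P1=- P2=NH3
Op 7: best P0=NH0 P1=- P2=NH3
Op 8: best P0=NH3 P1=- P2=NH3
Op 9: best P0=NH3 P1=NH2 P2=NH3
Op 10: best P0=NH3 P1=NH2 P2=NH3
Op 11: best P0=NH3 P1=NH2 P2=NH3
Op 12: best P0=NH3 P1=NH2 P2=NH3

Answer: P0:NH3 P1:NH2 P2:NH3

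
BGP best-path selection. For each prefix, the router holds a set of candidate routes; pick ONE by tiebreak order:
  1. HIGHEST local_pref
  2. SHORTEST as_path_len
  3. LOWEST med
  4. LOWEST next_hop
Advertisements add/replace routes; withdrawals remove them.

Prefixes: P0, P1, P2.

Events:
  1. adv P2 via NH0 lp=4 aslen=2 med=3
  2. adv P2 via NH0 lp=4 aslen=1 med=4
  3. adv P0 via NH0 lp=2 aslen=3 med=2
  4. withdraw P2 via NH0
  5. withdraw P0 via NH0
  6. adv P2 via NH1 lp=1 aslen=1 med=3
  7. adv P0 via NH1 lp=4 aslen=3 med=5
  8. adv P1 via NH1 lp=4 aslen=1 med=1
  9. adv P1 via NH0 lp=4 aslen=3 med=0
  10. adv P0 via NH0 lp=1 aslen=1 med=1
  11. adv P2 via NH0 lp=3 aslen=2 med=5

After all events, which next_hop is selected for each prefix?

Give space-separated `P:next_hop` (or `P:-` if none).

Answer: P0:NH1 P1:NH1 P2:NH0

Derivation:
Op 1: best P0=- P1=- P2=NH0
Op 2: best P0=- P1=- P2=NH0
Op 3: best P0=NH0 P1=- P2=NH0
Op 4: best P0=NH0 P1=- P2=-
Op 5: best P0=- P1=- P2=-
Op 6: best P0=- P1=- P2=NH1
Op 7: best P0=NH1 P1=- P2=NH1
Op 8: best P0=NH1 P1=NH1 P2=NH1
Op 9: best P0=NH1 P1=NH1 P2=NH1
Op 10: best P0=NH1 P1=NH1 P2=NH1
Op 11: best P0=NH1 P1=NH1 P2=NH0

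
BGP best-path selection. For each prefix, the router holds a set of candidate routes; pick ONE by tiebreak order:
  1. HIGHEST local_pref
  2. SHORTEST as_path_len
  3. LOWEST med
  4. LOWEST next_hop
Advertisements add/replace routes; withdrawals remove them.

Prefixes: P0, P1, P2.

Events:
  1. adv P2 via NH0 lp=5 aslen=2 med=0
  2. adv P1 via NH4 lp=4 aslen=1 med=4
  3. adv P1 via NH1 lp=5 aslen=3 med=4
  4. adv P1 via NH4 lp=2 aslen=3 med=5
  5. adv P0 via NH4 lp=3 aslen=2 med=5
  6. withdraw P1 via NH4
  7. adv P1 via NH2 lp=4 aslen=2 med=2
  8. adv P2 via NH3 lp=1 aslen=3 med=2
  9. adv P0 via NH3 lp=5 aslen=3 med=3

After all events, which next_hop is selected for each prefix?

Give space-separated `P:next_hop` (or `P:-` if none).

Answer: P0:NH3 P1:NH1 P2:NH0

Derivation:
Op 1: best P0=- P1=- P2=NH0
Op 2: best P0=- P1=NH4 P2=NH0
Op 3: best P0=- P1=NH1 P2=NH0
Op 4: best P0=- P1=NH1 P2=NH0
Op 5: best P0=NH4 P1=NH1 P2=NH0
Op 6: best P0=NH4 P1=NH1 P2=NH0
Op 7: best P0=NH4 P1=NH1 P2=NH0
Op 8: best P0=NH4 P1=NH1 P2=NH0
Op 9: best P0=NH3 P1=NH1 P2=NH0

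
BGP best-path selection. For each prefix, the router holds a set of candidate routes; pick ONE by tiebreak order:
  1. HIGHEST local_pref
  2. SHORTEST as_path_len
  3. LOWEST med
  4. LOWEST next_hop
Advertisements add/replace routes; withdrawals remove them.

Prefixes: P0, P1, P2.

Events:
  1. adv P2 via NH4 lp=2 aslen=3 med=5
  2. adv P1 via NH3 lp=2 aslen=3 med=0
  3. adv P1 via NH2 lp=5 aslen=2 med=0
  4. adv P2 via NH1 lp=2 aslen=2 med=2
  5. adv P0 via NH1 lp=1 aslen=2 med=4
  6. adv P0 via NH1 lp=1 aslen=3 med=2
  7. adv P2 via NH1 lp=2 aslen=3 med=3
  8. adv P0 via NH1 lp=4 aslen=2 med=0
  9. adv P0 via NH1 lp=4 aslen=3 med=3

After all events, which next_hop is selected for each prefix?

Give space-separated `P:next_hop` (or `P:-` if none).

Op 1: best P0=- P1=- P2=NH4
Op 2: best P0=- P1=NH3 P2=NH4
Op 3: best P0=- P1=NH2 P2=NH4
Op 4: best P0=- P1=NH2 P2=NH1
Op 5: best P0=NH1 P1=NH2 P2=NH1
Op 6: best P0=NH1 P1=NH2 P2=NH1
Op 7: best P0=NH1 P1=NH2 P2=NH1
Op 8: best P0=NH1 P1=NH2 P2=NH1
Op 9: best P0=NH1 P1=NH2 P2=NH1

Answer: P0:NH1 P1:NH2 P2:NH1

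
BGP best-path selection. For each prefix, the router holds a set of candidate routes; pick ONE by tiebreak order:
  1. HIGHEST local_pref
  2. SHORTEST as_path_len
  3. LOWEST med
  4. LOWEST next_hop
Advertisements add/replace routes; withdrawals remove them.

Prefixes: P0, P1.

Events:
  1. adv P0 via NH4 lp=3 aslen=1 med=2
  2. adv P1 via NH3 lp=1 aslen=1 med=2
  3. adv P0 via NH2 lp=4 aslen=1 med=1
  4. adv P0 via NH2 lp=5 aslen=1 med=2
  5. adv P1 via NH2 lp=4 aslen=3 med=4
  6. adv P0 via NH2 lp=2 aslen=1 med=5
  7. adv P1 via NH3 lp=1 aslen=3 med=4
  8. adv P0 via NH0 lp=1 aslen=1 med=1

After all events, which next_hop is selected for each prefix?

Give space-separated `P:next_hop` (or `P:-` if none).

Answer: P0:NH4 P1:NH2

Derivation:
Op 1: best P0=NH4 P1=-
Op 2: best P0=NH4 P1=NH3
Op 3: best P0=NH2 P1=NH3
Op 4: best P0=NH2 P1=NH3
Op 5: best P0=NH2 P1=NH2
Op 6: best P0=NH4 P1=NH2
Op 7: best P0=NH4 P1=NH2
Op 8: best P0=NH4 P1=NH2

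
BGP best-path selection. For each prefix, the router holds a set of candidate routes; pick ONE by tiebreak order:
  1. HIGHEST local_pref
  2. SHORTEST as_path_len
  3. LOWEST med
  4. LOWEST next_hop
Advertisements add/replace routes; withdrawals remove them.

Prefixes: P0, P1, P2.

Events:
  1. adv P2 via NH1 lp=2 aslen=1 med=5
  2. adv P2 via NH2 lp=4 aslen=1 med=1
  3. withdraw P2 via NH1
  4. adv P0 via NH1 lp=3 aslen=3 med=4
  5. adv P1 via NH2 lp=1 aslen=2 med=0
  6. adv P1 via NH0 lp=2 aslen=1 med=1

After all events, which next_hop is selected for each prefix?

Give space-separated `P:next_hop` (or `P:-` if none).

Op 1: best P0=- P1=- P2=NH1
Op 2: best P0=- P1=- P2=NH2
Op 3: best P0=- P1=- P2=NH2
Op 4: best P0=NH1 P1=- P2=NH2
Op 5: best P0=NH1 P1=NH2 P2=NH2
Op 6: best P0=NH1 P1=NH0 P2=NH2

Answer: P0:NH1 P1:NH0 P2:NH2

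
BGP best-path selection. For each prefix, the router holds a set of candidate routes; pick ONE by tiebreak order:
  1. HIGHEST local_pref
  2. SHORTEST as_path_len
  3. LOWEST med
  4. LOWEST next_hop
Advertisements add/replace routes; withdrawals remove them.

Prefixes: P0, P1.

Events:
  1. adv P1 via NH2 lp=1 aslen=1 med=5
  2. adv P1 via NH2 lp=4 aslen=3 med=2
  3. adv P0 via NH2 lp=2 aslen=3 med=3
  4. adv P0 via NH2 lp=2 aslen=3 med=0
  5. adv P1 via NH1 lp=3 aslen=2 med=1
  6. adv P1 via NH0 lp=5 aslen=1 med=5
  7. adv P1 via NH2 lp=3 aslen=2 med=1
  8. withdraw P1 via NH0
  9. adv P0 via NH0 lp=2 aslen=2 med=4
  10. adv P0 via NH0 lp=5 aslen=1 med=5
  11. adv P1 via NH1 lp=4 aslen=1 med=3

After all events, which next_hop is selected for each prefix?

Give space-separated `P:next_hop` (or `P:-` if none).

Answer: P0:NH0 P1:NH1

Derivation:
Op 1: best P0=- P1=NH2
Op 2: best P0=- P1=NH2
Op 3: best P0=NH2 P1=NH2
Op 4: best P0=NH2 P1=NH2
Op 5: best P0=NH2 P1=NH2
Op 6: best P0=NH2 P1=NH0
Op 7: best P0=NH2 P1=NH0
Op 8: best P0=NH2 P1=NH1
Op 9: best P0=NH0 P1=NH1
Op 10: best P0=NH0 P1=NH1
Op 11: best P0=NH0 P1=NH1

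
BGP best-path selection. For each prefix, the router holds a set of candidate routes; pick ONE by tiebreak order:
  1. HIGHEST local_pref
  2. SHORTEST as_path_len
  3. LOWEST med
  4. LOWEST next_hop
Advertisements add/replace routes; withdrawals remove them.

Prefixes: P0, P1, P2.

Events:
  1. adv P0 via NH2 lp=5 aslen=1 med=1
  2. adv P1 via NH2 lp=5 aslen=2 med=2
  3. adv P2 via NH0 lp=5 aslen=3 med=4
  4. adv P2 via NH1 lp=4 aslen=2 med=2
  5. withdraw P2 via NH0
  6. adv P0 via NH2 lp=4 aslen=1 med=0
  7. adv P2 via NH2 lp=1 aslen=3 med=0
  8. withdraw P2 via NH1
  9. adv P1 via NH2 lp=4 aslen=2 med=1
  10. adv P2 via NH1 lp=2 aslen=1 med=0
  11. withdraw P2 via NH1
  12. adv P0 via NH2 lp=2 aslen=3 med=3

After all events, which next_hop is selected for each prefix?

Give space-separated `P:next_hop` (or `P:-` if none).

Op 1: best P0=NH2 P1=- P2=-
Op 2: best P0=NH2 P1=NH2 P2=-
Op 3: best P0=NH2 P1=NH2 P2=NH0
Op 4: best P0=NH2 P1=NH2 P2=NH0
Op 5: best P0=NH2 P1=NH2 P2=NH1
Op 6: best P0=NH2 P1=NH2 P2=NH1
Op 7: best P0=NH2 P1=NH2 P2=NH1
Op 8: best P0=NH2 P1=NH2 P2=NH2
Op 9: best P0=NH2 P1=NH2 P2=NH2
Op 10: best P0=NH2 P1=NH2 P2=NH1
Op 11: best P0=NH2 P1=NH2 P2=NH2
Op 12: best P0=NH2 P1=NH2 P2=NH2

Answer: P0:NH2 P1:NH2 P2:NH2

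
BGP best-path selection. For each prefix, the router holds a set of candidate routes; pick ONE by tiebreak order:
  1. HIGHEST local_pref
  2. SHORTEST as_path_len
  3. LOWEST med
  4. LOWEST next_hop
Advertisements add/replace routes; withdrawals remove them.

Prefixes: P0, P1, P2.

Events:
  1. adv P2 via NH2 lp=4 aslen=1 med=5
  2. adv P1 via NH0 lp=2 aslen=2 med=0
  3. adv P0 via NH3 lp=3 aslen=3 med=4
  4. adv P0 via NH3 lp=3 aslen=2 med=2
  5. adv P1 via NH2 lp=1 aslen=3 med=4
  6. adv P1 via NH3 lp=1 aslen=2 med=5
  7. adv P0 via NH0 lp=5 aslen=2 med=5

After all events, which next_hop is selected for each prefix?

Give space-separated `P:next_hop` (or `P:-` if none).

Op 1: best P0=- P1=- P2=NH2
Op 2: best P0=- P1=NH0 P2=NH2
Op 3: best P0=NH3 P1=NH0 P2=NH2
Op 4: best P0=NH3 P1=NH0 P2=NH2
Op 5: best P0=NH3 P1=NH0 P2=NH2
Op 6: best P0=NH3 P1=NH0 P2=NH2
Op 7: best P0=NH0 P1=NH0 P2=NH2

Answer: P0:NH0 P1:NH0 P2:NH2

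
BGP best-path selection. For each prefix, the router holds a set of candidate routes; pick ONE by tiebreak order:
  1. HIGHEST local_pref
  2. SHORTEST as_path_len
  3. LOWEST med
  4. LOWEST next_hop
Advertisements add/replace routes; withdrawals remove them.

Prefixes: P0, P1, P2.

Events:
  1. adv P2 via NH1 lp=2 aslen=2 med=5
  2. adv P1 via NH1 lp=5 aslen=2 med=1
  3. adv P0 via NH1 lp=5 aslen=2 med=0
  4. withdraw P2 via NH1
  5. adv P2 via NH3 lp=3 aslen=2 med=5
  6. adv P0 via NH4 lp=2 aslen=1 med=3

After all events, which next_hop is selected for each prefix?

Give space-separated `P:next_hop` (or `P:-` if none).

Answer: P0:NH1 P1:NH1 P2:NH3

Derivation:
Op 1: best P0=- P1=- P2=NH1
Op 2: best P0=- P1=NH1 P2=NH1
Op 3: best P0=NH1 P1=NH1 P2=NH1
Op 4: best P0=NH1 P1=NH1 P2=-
Op 5: best P0=NH1 P1=NH1 P2=NH3
Op 6: best P0=NH1 P1=NH1 P2=NH3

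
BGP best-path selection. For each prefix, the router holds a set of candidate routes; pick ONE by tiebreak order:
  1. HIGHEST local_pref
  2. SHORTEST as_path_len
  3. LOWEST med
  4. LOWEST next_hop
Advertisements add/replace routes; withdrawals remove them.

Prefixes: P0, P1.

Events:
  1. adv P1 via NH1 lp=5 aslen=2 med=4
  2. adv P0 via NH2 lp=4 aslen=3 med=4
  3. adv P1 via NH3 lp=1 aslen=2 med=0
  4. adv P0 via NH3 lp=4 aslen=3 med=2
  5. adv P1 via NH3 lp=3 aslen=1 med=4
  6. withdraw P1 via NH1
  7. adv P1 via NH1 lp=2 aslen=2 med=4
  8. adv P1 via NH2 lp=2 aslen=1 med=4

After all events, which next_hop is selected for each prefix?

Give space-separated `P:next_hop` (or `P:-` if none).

Op 1: best P0=- P1=NH1
Op 2: best P0=NH2 P1=NH1
Op 3: best P0=NH2 P1=NH1
Op 4: best P0=NH3 P1=NH1
Op 5: best P0=NH3 P1=NH1
Op 6: best P0=NH3 P1=NH3
Op 7: best P0=NH3 P1=NH3
Op 8: best P0=NH3 P1=NH3

Answer: P0:NH3 P1:NH3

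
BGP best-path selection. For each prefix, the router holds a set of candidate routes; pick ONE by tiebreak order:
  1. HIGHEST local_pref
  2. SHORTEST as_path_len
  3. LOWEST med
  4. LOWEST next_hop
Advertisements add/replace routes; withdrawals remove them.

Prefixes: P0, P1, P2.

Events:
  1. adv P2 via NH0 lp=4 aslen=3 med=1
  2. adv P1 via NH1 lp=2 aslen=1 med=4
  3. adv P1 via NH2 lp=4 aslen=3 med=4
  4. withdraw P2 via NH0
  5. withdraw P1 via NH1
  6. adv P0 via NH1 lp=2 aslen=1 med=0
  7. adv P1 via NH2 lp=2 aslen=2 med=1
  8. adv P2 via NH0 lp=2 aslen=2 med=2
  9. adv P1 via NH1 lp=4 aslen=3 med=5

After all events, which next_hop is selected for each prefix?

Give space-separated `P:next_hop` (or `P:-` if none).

Op 1: best P0=- P1=- P2=NH0
Op 2: best P0=- P1=NH1 P2=NH0
Op 3: best P0=- P1=NH2 P2=NH0
Op 4: best P0=- P1=NH2 P2=-
Op 5: best P0=- P1=NH2 P2=-
Op 6: best P0=NH1 P1=NH2 P2=-
Op 7: best P0=NH1 P1=NH2 P2=-
Op 8: best P0=NH1 P1=NH2 P2=NH0
Op 9: best P0=NH1 P1=NH1 P2=NH0

Answer: P0:NH1 P1:NH1 P2:NH0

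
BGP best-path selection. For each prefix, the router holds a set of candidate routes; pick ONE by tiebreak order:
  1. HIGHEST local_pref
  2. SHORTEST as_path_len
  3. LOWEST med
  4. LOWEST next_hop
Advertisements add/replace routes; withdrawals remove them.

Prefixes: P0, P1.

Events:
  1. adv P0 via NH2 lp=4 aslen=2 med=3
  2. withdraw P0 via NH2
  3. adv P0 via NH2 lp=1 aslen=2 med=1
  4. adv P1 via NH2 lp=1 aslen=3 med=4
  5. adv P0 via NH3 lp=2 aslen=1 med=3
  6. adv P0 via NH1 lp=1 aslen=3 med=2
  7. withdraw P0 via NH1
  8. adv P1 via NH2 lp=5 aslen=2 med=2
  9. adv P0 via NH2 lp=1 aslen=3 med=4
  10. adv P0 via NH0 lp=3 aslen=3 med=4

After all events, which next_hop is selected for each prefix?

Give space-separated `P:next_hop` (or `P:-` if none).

Answer: P0:NH0 P1:NH2

Derivation:
Op 1: best P0=NH2 P1=-
Op 2: best P0=- P1=-
Op 3: best P0=NH2 P1=-
Op 4: best P0=NH2 P1=NH2
Op 5: best P0=NH3 P1=NH2
Op 6: best P0=NH3 P1=NH2
Op 7: best P0=NH3 P1=NH2
Op 8: best P0=NH3 P1=NH2
Op 9: best P0=NH3 P1=NH2
Op 10: best P0=NH0 P1=NH2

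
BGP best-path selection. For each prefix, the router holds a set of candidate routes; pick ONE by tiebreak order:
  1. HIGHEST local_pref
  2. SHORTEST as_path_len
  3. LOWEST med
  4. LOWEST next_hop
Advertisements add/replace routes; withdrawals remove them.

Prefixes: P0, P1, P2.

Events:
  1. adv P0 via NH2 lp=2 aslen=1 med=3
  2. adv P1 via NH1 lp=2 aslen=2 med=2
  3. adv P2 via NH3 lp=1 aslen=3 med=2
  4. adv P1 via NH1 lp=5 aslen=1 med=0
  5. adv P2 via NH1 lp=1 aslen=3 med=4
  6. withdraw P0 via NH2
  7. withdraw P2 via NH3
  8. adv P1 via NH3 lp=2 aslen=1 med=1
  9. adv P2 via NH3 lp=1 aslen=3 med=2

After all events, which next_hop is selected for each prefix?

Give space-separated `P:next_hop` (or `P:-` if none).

Answer: P0:- P1:NH1 P2:NH3

Derivation:
Op 1: best P0=NH2 P1=- P2=-
Op 2: best P0=NH2 P1=NH1 P2=-
Op 3: best P0=NH2 P1=NH1 P2=NH3
Op 4: best P0=NH2 P1=NH1 P2=NH3
Op 5: best P0=NH2 P1=NH1 P2=NH3
Op 6: best P0=- P1=NH1 P2=NH3
Op 7: best P0=- P1=NH1 P2=NH1
Op 8: best P0=- P1=NH1 P2=NH1
Op 9: best P0=- P1=NH1 P2=NH3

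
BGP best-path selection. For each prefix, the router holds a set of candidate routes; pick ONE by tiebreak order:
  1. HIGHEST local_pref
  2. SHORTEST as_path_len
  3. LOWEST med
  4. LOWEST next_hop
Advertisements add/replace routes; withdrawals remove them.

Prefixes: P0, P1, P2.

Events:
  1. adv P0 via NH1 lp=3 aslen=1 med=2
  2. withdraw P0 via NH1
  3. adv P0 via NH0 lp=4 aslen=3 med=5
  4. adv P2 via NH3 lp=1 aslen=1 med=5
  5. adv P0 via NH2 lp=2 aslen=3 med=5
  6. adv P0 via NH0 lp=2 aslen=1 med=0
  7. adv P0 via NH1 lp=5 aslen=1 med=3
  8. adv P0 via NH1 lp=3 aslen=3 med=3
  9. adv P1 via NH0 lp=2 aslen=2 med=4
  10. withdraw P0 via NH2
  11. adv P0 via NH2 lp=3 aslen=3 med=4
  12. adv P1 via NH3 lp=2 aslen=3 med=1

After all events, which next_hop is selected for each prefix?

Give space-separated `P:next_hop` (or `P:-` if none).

Op 1: best P0=NH1 P1=- P2=-
Op 2: best P0=- P1=- P2=-
Op 3: best P0=NH0 P1=- P2=-
Op 4: best P0=NH0 P1=- P2=NH3
Op 5: best P0=NH0 P1=- P2=NH3
Op 6: best P0=NH0 P1=- P2=NH3
Op 7: best P0=NH1 P1=- P2=NH3
Op 8: best P0=NH1 P1=- P2=NH3
Op 9: best P0=NH1 P1=NH0 P2=NH3
Op 10: best P0=NH1 P1=NH0 P2=NH3
Op 11: best P0=NH1 P1=NH0 P2=NH3
Op 12: best P0=NH1 P1=NH0 P2=NH3

Answer: P0:NH1 P1:NH0 P2:NH3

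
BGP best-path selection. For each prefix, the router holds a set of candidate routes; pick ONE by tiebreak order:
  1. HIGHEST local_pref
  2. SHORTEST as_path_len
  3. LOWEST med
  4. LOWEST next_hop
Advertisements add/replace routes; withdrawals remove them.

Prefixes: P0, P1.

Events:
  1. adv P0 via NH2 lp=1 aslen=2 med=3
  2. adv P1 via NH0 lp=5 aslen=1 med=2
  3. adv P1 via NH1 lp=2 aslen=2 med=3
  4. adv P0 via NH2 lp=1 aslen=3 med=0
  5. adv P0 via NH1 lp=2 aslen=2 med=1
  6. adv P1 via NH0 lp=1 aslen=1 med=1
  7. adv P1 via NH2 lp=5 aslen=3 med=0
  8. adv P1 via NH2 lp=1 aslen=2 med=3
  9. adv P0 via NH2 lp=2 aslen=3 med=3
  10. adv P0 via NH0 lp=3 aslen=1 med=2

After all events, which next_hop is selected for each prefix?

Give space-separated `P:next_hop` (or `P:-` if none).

Op 1: best P0=NH2 P1=-
Op 2: best P0=NH2 P1=NH0
Op 3: best P0=NH2 P1=NH0
Op 4: best P0=NH2 P1=NH0
Op 5: best P0=NH1 P1=NH0
Op 6: best P0=NH1 P1=NH1
Op 7: best P0=NH1 P1=NH2
Op 8: best P0=NH1 P1=NH1
Op 9: best P0=NH1 P1=NH1
Op 10: best P0=NH0 P1=NH1

Answer: P0:NH0 P1:NH1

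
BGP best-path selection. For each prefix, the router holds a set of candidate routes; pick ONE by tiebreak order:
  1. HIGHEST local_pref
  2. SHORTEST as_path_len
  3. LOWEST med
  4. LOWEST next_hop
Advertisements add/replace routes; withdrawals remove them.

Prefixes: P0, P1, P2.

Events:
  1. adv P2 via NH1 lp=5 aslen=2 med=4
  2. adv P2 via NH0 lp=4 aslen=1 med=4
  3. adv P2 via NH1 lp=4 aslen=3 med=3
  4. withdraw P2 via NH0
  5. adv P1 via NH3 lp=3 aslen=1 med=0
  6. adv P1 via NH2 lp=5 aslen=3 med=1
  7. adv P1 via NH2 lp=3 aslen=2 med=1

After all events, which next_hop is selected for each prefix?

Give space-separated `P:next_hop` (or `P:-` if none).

Answer: P0:- P1:NH3 P2:NH1

Derivation:
Op 1: best P0=- P1=- P2=NH1
Op 2: best P0=- P1=- P2=NH1
Op 3: best P0=- P1=- P2=NH0
Op 4: best P0=- P1=- P2=NH1
Op 5: best P0=- P1=NH3 P2=NH1
Op 6: best P0=- P1=NH2 P2=NH1
Op 7: best P0=- P1=NH3 P2=NH1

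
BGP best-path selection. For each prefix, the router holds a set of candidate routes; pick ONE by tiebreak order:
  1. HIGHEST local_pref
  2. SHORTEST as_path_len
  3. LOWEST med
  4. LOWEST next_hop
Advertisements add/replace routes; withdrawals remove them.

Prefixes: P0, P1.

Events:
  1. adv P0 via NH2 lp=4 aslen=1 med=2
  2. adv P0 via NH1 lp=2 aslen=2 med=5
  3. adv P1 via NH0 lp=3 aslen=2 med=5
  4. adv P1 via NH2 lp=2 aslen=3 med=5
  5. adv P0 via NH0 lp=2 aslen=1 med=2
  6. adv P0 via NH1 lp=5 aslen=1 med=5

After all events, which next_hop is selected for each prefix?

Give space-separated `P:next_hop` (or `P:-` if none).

Answer: P0:NH1 P1:NH0

Derivation:
Op 1: best P0=NH2 P1=-
Op 2: best P0=NH2 P1=-
Op 3: best P0=NH2 P1=NH0
Op 4: best P0=NH2 P1=NH0
Op 5: best P0=NH2 P1=NH0
Op 6: best P0=NH1 P1=NH0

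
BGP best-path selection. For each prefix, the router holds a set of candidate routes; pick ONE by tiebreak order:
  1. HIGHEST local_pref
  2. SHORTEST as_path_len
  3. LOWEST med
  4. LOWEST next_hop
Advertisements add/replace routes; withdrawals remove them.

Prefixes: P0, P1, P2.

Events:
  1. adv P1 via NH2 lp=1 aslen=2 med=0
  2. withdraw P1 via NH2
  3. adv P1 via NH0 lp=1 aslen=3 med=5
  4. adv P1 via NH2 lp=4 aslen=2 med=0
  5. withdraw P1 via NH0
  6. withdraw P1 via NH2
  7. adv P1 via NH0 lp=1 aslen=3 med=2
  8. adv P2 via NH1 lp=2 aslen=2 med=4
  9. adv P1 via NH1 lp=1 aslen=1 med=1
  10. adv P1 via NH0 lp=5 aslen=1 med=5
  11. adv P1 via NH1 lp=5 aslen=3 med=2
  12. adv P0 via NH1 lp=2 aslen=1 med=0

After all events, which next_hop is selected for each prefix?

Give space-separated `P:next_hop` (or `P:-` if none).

Answer: P0:NH1 P1:NH0 P2:NH1

Derivation:
Op 1: best P0=- P1=NH2 P2=-
Op 2: best P0=- P1=- P2=-
Op 3: best P0=- P1=NH0 P2=-
Op 4: best P0=- P1=NH2 P2=-
Op 5: best P0=- P1=NH2 P2=-
Op 6: best P0=- P1=- P2=-
Op 7: best P0=- P1=NH0 P2=-
Op 8: best P0=- P1=NH0 P2=NH1
Op 9: best P0=- P1=NH1 P2=NH1
Op 10: best P0=- P1=NH0 P2=NH1
Op 11: best P0=- P1=NH0 P2=NH1
Op 12: best P0=NH1 P1=NH0 P2=NH1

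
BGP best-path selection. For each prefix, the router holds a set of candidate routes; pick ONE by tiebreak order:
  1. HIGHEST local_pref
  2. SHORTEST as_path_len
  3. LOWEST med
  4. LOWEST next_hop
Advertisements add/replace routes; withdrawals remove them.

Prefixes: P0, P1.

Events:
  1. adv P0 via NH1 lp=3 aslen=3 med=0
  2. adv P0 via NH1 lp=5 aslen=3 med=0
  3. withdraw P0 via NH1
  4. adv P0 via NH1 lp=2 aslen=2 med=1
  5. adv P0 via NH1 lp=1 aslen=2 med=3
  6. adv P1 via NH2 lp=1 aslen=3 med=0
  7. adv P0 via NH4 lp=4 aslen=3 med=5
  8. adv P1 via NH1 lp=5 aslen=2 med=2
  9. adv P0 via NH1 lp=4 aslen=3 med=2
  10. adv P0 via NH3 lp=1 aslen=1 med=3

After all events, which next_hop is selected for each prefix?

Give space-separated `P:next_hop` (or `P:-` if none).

Answer: P0:NH1 P1:NH1

Derivation:
Op 1: best P0=NH1 P1=-
Op 2: best P0=NH1 P1=-
Op 3: best P0=- P1=-
Op 4: best P0=NH1 P1=-
Op 5: best P0=NH1 P1=-
Op 6: best P0=NH1 P1=NH2
Op 7: best P0=NH4 P1=NH2
Op 8: best P0=NH4 P1=NH1
Op 9: best P0=NH1 P1=NH1
Op 10: best P0=NH1 P1=NH1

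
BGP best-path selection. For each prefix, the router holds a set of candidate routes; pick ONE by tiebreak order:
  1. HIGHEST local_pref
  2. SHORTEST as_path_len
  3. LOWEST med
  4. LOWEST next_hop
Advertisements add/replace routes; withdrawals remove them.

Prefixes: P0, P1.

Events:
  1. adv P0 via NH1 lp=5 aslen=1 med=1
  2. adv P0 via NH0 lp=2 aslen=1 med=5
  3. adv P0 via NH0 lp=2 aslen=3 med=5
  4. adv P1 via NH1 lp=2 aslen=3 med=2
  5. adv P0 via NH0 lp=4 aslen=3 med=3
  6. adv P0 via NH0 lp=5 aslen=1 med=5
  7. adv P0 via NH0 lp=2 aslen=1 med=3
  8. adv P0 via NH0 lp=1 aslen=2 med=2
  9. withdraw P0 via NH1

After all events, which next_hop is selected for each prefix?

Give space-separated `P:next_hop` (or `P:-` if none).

Op 1: best P0=NH1 P1=-
Op 2: best P0=NH1 P1=-
Op 3: best P0=NH1 P1=-
Op 4: best P0=NH1 P1=NH1
Op 5: best P0=NH1 P1=NH1
Op 6: best P0=NH1 P1=NH1
Op 7: best P0=NH1 P1=NH1
Op 8: best P0=NH1 P1=NH1
Op 9: best P0=NH0 P1=NH1

Answer: P0:NH0 P1:NH1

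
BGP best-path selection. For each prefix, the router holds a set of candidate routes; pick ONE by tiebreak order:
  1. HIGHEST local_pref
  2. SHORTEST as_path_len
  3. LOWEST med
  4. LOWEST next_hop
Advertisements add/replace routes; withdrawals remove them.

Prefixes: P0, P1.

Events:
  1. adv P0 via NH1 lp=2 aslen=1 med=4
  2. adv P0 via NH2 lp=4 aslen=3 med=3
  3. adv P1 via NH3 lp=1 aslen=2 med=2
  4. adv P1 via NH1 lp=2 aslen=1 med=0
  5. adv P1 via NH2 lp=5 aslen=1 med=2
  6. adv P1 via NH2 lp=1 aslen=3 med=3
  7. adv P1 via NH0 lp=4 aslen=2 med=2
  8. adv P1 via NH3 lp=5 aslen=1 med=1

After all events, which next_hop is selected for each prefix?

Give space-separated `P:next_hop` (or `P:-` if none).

Op 1: best P0=NH1 P1=-
Op 2: best P0=NH2 P1=-
Op 3: best P0=NH2 P1=NH3
Op 4: best P0=NH2 P1=NH1
Op 5: best P0=NH2 P1=NH2
Op 6: best P0=NH2 P1=NH1
Op 7: best P0=NH2 P1=NH0
Op 8: best P0=NH2 P1=NH3

Answer: P0:NH2 P1:NH3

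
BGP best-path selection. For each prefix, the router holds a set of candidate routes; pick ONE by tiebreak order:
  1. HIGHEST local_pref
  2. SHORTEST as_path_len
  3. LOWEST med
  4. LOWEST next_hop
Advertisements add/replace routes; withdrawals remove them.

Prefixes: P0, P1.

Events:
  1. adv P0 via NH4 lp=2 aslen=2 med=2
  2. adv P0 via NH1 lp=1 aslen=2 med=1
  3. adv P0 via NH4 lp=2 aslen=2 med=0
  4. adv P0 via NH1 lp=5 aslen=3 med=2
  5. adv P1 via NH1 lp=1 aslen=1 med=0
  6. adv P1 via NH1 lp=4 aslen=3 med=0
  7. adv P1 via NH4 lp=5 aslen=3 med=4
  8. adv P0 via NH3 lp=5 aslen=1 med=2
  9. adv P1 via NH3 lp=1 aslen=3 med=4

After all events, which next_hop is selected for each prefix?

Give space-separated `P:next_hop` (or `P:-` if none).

Answer: P0:NH3 P1:NH4

Derivation:
Op 1: best P0=NH4 P1=-
Op 2: best P0=NH4 P1=-
Op 3: best P0=NH4 P1=-
Op 4: best P0=NH1 P1=-
Op 5: best P0=NH1 P1=NH1
Op 6: best P0=NH1 P1=NH1
Op 7: best P0=NH1 P1=NH4
Op 8: best P0=NH3 P1=NH4
Op 9: best P0=NH3 P1=NH4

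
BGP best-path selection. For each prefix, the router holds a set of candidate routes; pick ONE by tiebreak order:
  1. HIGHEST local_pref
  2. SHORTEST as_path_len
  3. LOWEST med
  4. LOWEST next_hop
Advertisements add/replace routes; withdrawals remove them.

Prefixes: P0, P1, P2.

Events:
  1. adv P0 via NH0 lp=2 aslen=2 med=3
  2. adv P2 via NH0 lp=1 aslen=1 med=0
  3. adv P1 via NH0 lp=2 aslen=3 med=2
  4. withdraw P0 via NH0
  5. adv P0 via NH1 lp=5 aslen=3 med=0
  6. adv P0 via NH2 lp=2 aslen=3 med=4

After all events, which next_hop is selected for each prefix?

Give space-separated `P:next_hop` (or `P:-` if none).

Answer: P0:NH1 P1:NH0 P2:NH0

Derivation:
Op 1: best P0=NH0 P1=- P2=-
Op 2: best P0=NH0 P1=- P2=NH0
Op 3: best P0=NH0 P1=NH0 P2=NH0
Op 4: best P0=- P1=NH0 P2=NH0
Op 5: best P0=NH1 P1=NH0 P2=NH0
Op 6: best P0=NH1 P1=NH0 P2=NH0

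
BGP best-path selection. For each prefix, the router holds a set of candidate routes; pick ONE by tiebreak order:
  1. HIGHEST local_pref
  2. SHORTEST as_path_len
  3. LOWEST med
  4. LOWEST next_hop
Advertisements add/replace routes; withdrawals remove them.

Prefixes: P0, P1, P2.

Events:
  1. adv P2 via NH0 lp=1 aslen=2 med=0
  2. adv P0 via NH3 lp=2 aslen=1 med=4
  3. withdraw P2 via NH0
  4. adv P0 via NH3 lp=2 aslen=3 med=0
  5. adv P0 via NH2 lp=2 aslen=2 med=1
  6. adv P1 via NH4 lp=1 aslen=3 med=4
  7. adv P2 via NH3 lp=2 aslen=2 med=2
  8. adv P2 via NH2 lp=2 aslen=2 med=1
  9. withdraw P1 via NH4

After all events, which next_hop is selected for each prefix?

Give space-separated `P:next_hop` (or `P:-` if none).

Op 1: best P0=- P1=- P2=NH0
Op 2: best P0=NH3 P1=- P2=NH0
Op 3: best P0=NH3 P1=- P2=-
Op 4: best P0=NH3 P1=- P2=-
Op 5: best P0=NH2 P1=- P2=-
Op 6: best P0=NH2 P1=NH4 P2=-
Op 7: best P0=NH2 P1=NH4 P2=NH3
Op 8: best P0=NH2 P1=NH4 P2=NH2
Op 9: best P0=NH2 P1=- P2=NH2

Answer: P0:NH2 P1:- P2:NH2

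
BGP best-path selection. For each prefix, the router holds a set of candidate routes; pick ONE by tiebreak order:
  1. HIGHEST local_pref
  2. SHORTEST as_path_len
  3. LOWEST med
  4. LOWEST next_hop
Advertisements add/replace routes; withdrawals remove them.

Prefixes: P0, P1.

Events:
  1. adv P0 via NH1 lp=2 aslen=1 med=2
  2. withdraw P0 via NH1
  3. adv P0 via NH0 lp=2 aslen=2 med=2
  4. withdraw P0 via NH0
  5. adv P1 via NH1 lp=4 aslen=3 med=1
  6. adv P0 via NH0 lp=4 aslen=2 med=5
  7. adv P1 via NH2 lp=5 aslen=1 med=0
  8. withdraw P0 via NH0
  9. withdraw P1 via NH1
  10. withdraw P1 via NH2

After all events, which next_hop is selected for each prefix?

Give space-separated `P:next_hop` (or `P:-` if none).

Answer: P0:- P1:-

Derivation:
Op 1: best P0=NH1 P1=-
Op 2: best P0=- P1=-
Op 3: best P0=NH0 P1=-
Op 4: best P0=- P1=-
Op 5: best P0=- P1=NH1
Op 6: best P0=NH0 P1=NH1
Op 7: best P0=NH0 P1=NH2
Op 8: best P0=- P1=NH2
Op 9: best P0=- P1=NH2
Op 10: best P0=- P1=-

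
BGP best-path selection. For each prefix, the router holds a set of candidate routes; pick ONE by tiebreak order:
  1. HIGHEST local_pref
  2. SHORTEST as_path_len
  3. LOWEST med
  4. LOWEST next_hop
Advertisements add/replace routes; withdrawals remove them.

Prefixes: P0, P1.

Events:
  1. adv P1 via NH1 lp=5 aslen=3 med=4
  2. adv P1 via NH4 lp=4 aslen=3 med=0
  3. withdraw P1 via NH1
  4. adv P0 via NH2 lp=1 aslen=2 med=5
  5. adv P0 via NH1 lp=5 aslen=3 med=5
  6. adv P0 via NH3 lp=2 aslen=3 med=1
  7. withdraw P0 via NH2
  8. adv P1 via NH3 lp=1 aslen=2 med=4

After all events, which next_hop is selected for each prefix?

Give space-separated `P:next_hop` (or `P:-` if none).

Op 1: best P0=- P1=NH1
Op 2: best P0=- P1=NH1
Op 3: best P0=- P1=NH4
Op 4: best P0=NH2 P1=NH4
Op 5: best P0=NH1 P1=NH4
Op 6: best P0=NH1 P1=NH4
Op 7: best P0=NH1 P1=NH4
Op 8: best P0=NH1 P1=NH4

Answer: P0:NH1 P1:NH4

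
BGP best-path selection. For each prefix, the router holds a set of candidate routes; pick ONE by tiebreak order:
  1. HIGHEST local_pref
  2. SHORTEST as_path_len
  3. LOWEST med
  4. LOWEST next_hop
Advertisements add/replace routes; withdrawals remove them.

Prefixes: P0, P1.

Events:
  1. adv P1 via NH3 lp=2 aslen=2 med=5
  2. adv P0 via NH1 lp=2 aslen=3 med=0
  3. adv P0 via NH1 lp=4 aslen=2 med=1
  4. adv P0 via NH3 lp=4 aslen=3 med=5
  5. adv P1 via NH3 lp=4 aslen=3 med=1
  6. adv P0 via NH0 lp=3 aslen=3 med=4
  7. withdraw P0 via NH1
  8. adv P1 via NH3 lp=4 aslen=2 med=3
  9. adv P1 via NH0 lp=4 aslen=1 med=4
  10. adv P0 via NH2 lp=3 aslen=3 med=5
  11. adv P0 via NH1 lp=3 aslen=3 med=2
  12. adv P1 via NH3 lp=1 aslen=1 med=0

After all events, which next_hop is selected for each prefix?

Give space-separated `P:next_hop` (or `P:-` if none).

Answer: P0:NH3 P1:NH0

Derivation:
Op 1: best P0=- P1=NH3
Op 2: best P0=NH1 P1=NH3
Op 3: best P0=NH1 P1=NH3
Op 4: best P0=NH1 P1=NH3
Op 5: best P0=NH1 P1=NH3
Op 6: best P0=NH1 P1=NH3
Op 7: best P0=NH3 P1=NH3
Op 8: best P0=NH3 P1=NH3
Op 9: best P0=NH3 P1=NH0
Op 10: best P0=NH3 P1=NH0
Op 11: best P0=NH3 P1=NH0
Op 12: best P0=NH3 P1=NH0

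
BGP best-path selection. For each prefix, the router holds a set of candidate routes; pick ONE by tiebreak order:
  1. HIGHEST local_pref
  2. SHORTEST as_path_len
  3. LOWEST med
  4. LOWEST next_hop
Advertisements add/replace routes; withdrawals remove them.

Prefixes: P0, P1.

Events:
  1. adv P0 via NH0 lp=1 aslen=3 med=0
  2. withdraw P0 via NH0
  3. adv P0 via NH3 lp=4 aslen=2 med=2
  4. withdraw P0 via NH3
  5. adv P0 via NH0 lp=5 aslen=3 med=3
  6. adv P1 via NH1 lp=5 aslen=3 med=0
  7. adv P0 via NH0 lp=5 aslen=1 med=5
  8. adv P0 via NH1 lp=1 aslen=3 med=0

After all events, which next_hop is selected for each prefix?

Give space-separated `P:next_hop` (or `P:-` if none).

Op 1: best P0=NH0 P1=-
Op 2: best P0=- P1=-
Op 3: best P0=NH3 P1=-
Op 4: best P0=- P1=-
Op 5: best P0=NH0 P1=-
Op 6: best P0=NH0 P1=NH1
Op 7: best P0=NH0 P1=NH1
Op 8: best P0=NH0 P1=NH1

Answer: P0:NH0 P1:NH1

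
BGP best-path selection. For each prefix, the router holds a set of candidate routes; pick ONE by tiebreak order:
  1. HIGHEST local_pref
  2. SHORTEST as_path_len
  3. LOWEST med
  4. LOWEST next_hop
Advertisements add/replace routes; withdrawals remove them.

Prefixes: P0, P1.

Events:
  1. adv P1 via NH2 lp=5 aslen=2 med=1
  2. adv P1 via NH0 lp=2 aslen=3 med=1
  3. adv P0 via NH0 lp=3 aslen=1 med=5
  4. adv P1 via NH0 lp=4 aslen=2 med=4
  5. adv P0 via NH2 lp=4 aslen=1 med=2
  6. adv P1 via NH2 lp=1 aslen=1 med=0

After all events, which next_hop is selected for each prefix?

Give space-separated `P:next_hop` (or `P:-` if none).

Op 1: best P0=- P1=NH2
Op 2: best P0=- P1=NH2
Op 3: best P0=NH0 P1=NH2
Op 4: best P0=NH0 P1=NH2
Op 5: best P0=NH2 P1=NH2
Op 6: best P0=NH2 P1=NH0

Answer: P0:NH2 P1:NH0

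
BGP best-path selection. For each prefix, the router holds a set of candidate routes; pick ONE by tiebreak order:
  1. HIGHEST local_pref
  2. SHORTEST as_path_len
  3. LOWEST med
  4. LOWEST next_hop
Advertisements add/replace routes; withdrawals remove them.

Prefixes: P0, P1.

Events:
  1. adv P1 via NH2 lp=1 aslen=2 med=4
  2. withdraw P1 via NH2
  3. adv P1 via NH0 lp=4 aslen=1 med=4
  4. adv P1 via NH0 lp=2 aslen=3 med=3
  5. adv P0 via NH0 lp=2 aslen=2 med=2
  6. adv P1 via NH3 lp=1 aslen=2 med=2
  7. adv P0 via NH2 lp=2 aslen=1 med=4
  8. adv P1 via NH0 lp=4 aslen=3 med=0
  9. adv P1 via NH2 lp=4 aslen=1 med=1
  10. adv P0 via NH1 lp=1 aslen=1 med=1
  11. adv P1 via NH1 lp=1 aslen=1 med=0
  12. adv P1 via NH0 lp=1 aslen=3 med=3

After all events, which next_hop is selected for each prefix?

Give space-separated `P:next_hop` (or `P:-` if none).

Answer: P0:NH2 P1:NH2

Derivation:
Op 1: best P0=- P1=NH2
Op 2: best P0=- P1=-
Op 3: best P0=- P1=NH0
Op 4: best P0=- P1=NH0
Op 5: best P0=NH0 P1=NH0
Op 6: best P0=NH0 P1=NH0
Op 7: best P0=NH2 P1=NH0
Op 8: best P0=NH2 P1=NH0
Op 9: best P0=NH2 P1=NH2
Op 10: best P0=NH2 P1=NH2
Op 11: best P0=NH2 P1=NH2
Op 12: best P0=NH2 P1=NH2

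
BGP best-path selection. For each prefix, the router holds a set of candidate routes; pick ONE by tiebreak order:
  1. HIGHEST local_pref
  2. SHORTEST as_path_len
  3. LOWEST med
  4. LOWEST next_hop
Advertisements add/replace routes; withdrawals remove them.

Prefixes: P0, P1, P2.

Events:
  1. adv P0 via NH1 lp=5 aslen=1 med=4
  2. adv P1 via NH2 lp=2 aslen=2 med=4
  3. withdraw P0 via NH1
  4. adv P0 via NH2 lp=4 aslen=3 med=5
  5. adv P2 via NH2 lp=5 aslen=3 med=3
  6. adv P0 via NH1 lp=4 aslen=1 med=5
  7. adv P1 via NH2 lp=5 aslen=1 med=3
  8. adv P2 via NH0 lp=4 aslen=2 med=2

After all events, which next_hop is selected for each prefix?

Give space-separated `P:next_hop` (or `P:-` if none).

Answer: P0:NH1 P1:NH2 P2:NH2

Derivation:
Op 1: best P0=NH1 P1=- P2=-
Op 2: best P0=NH1 P1=NH2 P2=-
Op 3: best P0=- P1=NH2 P2=-
Op 4: best P0=NH2 P1=NH2 P2=-
Op 5: best P0=NH2 P1=NH2 P2=NH2
Op 6: best P0=NH1 P1=NH2 P2=NH2
Op 7: best P0=NH1 P1=NH2 P2=NH2
Op 8: best P0=NH1 P1=NH2 P2=NH2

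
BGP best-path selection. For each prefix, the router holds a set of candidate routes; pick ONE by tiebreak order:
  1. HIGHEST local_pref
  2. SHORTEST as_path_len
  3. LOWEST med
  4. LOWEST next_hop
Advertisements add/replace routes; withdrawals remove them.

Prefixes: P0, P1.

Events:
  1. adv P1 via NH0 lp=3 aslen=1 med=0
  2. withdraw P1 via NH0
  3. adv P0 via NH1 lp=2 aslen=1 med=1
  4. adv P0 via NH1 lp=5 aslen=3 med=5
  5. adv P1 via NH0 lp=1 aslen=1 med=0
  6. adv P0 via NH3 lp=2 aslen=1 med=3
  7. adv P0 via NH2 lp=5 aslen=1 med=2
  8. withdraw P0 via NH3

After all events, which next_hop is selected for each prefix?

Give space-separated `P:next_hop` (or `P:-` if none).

Op 1: best P0=- P1=NH0
Op 2: best P0=- P1=-
Op 3: best P0=NH1 P1=-
Op 4: best P0=NH1 P1=-
Op 5: best P0=NH1 P1=NH0
Op 6: best P0=NH1 P1=NH0
Op 7: best P0=NH2 P1=NH0
Op 8: best P0=NH2 P1=NH0

Answer: P0:NH2 P1:NH0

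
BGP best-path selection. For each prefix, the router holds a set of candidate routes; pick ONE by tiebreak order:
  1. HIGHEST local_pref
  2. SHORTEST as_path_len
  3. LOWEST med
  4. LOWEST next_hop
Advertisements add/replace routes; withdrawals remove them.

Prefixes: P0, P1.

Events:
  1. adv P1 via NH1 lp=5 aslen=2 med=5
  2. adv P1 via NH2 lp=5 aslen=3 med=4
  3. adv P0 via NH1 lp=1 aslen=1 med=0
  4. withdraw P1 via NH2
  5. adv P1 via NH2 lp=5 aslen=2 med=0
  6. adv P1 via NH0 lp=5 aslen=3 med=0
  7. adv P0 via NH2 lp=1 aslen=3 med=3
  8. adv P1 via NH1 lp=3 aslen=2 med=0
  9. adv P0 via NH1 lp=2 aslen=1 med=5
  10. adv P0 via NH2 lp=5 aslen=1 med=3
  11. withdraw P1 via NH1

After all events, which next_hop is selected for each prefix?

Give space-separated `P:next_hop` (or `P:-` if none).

Answer: P0:NH2 P1:NH2

Derivation:
Op 1: best P0=- P1=NH1
Op 2: best P0=- P1=NH1
Op 3: best P0=NH1 P1=NH1
Op 4: best P0=NH1 P1=NH1
Op 5: best P0=NH1 P1=NH2
Op 6: best P0=NH1 P1=NH2
Op 7: best P0=NH1 P1=NH2
Op 8: best P0=NH1 P1=NH2
Op 9: best P0=NH1 P1=NH2
Op 10: best P0=NH2 P1=NH2
Op 11: best P0=NH2 P1=NH2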